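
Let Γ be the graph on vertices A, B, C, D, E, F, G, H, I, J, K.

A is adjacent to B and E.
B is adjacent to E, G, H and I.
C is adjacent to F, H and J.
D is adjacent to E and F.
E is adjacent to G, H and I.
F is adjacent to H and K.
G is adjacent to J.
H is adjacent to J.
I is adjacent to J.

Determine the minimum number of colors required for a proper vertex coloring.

3

B, E, I are mutually adjacent, so at least 3 colors are needed.
3 colors suffice: color red → {E, F, J}; color blue → {A, D, G, H, I, K}; color green → {B, C}. No two adjacent vertices share a color.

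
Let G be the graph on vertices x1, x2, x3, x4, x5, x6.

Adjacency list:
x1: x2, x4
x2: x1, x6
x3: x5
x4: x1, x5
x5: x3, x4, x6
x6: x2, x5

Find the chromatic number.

The cycle x4-x1-x2-x6-x5-x4 has odd length 5, so it cannot be 2-colored; at least 3 colors are needed.
3 colors suffice: color 1 → {x2, x5}; color 2 → {x3, x4, x6}; color 3 → {x1}. Each edge has distinct colors on its endpoints.

3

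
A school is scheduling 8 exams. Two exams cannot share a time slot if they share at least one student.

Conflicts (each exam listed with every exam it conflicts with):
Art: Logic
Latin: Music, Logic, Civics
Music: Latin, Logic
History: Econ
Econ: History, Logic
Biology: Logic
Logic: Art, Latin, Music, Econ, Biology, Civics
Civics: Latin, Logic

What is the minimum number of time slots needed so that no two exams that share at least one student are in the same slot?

Latin, Music, Logic are mutually in conflict, so at least 3 time slots are needed.
Using 3 time slots: Art=2, Latin=2, Music=3, History=1, Econ=2, Biology=2, Logic=1, Civics=3. No two conflicting exams share a time slot.

3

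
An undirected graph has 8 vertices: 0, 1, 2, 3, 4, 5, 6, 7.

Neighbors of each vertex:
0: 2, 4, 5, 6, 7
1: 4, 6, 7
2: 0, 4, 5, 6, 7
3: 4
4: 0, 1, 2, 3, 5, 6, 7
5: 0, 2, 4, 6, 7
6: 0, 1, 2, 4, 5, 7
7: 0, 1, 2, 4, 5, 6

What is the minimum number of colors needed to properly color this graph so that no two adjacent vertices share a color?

6

0, 2, 4, 5, 6, 7 are pairwise adjacent (a clique of size 6), so at least 6 colors are needed.
A valid assignment using 6 colors: 0=f, 1=d, 2=e, 3=b, 4=a, 5=d, 6=c, 7=b. Every edge joins two different colors.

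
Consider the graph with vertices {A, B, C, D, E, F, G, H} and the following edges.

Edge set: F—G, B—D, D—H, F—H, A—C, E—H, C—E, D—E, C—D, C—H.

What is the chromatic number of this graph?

4

C, D, E, H form a clique, so at least 4 colors are needed.
4 colors suffice: A=1, B=2, C=2, D=1, E=4, F=1, G=2, H=3. Every edge joins two different colors.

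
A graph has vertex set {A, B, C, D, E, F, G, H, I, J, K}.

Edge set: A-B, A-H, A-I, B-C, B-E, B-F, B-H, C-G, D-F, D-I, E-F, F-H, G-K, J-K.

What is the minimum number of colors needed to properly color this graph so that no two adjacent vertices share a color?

3

A, B, H are pairwise adjacent, so at least 3 colors are needed.
3 colors suffice: color 1 → {B, I, K}; color 2 → {A, F, G, J}; color 3 → {C, D, E, H}. Every edge joins two different colors.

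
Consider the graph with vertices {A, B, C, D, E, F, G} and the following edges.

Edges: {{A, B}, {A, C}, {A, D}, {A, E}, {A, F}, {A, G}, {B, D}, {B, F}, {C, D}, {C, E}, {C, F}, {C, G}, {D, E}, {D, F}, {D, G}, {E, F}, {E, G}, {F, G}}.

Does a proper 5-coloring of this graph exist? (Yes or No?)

A, C, D, E, F, G form a clique, so at least 6 colors are needed.
So 5 colors are not enough.

No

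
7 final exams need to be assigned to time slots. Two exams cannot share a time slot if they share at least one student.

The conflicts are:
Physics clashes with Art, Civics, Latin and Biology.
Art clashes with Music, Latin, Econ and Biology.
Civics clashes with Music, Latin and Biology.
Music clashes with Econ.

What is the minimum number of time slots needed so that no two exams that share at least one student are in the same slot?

Art, Music, Econ all conflict with each other, so at least 3 time slots are needed.
Using 3 time slots: Physics=2, Art=1, Civics=1, Music=2, Latin=3, Econ=3, Biology=3. Each listed conflict is separated.

3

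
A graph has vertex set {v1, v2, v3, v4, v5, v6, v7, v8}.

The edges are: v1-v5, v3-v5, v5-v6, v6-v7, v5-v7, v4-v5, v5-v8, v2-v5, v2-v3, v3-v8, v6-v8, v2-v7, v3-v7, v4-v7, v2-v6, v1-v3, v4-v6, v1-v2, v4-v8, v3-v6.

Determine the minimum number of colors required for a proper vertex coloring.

v2, v3, v5, v6, v7 form a clique, so at least 5 colors are needed.
One proper 5-coloring: v1=B, v2=Y, v3=G, v4=G, v5=R, v6=B, v7=P, v8=Y. Every edge joins two different colors.

5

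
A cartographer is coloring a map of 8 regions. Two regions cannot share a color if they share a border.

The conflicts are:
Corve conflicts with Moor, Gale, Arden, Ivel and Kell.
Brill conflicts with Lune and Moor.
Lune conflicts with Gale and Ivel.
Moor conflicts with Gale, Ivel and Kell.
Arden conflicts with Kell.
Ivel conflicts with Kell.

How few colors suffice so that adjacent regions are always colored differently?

Corve, Moor, Ivel, Kell are mutually in conflict, so at least 4 colors are needed.
4 colors suffice: color 1 → {Corve, Lune}; color 2 → {Moor, Arden}; color 3 → {Brill, Gale, Ivel}; color 4 → {Kell}. Every pair that conflicts lands in different colors.

4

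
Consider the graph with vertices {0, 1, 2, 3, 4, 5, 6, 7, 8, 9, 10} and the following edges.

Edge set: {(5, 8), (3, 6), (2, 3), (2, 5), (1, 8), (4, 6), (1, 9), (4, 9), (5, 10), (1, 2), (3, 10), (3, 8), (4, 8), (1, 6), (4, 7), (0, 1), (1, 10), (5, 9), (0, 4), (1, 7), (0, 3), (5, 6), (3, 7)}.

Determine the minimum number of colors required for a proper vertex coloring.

2

2 and 3 are adjacent, so at least 2 colors are needed.
2 colors suffice: color red → {1, 3, 4, 5}; color blue → {0, 2, 6, 7, 8, 9, 10}. Every edge joins two different colors.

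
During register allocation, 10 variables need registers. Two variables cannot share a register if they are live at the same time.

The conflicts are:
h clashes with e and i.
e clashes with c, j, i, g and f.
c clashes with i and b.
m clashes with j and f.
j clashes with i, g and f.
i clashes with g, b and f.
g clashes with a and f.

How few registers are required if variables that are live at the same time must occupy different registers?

e, j, i, g, f all conflict with each other, so at least 5 registers are needed.
5 registers suffice: h=3, e=2, c=3, m=1, j=5, i=1, g=3, b=2, a=1, f=4. Every pair that conflicts lands in different registers.

5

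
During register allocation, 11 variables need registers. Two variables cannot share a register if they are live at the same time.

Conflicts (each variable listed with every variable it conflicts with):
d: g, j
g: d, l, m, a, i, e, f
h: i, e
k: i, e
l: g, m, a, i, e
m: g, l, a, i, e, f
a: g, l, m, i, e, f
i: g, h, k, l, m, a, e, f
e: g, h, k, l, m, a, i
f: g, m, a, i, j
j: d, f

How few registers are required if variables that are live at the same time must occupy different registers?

g, l, m, a, i, e are mutually in conflict, so at least 6 registers are needed.
6 registers suffice: d=1, g=2, h=2, k=2, l=6, m=4, a=5, i=1, e=3, f=3, j=2. Every pair that conflicts lands in different registers.

6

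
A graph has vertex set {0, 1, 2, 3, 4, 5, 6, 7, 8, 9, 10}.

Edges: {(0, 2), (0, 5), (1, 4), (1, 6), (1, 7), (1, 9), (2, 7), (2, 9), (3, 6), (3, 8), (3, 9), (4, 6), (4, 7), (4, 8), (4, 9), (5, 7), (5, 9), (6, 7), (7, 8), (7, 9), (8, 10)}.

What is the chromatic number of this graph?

1, 4, 7, 9 are mutually adjacent (a clique of size 4), so at least 4 colors are needed.
A valid assignment using 4 colors: 0=a, 1=d, 2=c, 3=a, 4=c, 5=c, 6=b, 7=a, 8=b, 9=b, 10=a. Each edge has distinct colors on its endpoints.

4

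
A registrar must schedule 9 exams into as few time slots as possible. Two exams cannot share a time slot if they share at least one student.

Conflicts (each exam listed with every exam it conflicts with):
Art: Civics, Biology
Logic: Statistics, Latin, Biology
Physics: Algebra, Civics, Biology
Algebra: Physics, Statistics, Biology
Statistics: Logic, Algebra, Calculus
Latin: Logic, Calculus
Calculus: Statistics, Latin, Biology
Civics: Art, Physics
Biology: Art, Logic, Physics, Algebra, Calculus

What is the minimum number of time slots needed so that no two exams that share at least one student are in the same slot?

3

Physics, Algebra, Biology are mutually in conflict, so at least 3 time slots are needed.
Using 3 time slots: Art=2, Logic=2, Physics=2, Algebra=3, Statistics=1, Latin=1, Calculus=2, Civics=1, Biology=1. Each listed conflict is separated.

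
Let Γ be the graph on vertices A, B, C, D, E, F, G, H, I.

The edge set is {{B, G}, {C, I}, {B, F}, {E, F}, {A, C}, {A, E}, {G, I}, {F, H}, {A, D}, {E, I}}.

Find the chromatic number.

The cycle B-F-E-I-G-B has odd length 5, so it cannot be 2-colored; at least 3 colors are needed.
A valid assignment using 3 colors: A=1, B=3, C=2, D=2, E=2, F=1, G=2, H=2, I=1. Each edge has distinct colors on its endpoints.

3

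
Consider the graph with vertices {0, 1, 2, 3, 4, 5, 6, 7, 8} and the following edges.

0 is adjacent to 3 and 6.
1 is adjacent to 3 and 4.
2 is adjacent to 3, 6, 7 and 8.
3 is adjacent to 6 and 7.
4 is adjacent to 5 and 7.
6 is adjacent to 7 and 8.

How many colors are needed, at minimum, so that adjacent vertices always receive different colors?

4

2, 3, 6, 7 are pairwise adjacent (a clique of size 4), so at least 4 colors are needed.
4 colors suffice: color a → {3, 4, 8}; color b → {1, 5, 6}; color c → {0, 7}; color d → {2}. No two adjacent vertices share a color.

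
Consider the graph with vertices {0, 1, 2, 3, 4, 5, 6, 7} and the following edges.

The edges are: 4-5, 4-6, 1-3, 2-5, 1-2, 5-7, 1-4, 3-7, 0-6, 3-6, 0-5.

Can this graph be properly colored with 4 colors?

The chromatic number is 3. The cycle 7-5-2-1-3-7 has odd length 5, so it cannot be 2-colored; at least 3 colors are needed.
3 colors suffice: color red → {3, 5}; color blue → {1, 6, 7}; color green → {0, 2, 4}.
Since 4 ≥ 3, a proper 4-coloring certainly exists.

Yes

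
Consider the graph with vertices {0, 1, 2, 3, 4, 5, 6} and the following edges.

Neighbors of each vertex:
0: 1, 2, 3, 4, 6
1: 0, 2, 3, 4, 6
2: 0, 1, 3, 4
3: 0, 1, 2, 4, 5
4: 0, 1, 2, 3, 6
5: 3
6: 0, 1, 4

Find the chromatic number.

5

0, 1, 2, 3, 4 form a clique, so at least 5 colors are needed.
5 colors suffice: color red → {3, 6}; color blue → {0, 5}; color green → {4}; color yellow → {1}; color purple → {2}. Every edge joins two different colors.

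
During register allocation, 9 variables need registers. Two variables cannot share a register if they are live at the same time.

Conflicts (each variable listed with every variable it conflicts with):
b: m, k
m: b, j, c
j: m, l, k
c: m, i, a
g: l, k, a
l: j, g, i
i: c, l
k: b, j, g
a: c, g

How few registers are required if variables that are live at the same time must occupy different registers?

3

The cycle i-l-j-m-c-i has odd length 5, so it cannot be 2-colored; at least 3 registers are needed.
A valid assignment using 3 registers: b=2, m=1, j=2, c=2, g=2, l=1, i=3, k=1, a=1. No two conflicting variables share a register.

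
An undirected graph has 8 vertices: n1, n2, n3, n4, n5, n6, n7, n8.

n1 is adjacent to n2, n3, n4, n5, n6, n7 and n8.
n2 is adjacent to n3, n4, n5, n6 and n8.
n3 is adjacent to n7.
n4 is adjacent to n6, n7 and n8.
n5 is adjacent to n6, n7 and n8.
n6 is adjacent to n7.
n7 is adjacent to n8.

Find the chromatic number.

4

n1, n2, n4, n8 are pairwise adjacent (a clique of size 4), so at least 4 colors are needed.
One proper 4-coloring: n1=1, n2=2, n3=3, n4=3, n5=3, n6=4, n7=2, n8=4. No two adjacent vertices share a color.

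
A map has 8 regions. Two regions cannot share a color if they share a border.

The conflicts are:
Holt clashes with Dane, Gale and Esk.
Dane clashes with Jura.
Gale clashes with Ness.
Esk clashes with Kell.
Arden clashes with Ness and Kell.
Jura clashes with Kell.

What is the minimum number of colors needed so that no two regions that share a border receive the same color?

The cycle Kell-Jura-Dane-Holt-Esk-Kell has odd length 5, so it cannot be 2-colored; at least 3 colors are needed.
One proper 3-coloring: Holt=1, Dane=2, Gale=2, Esk=2, Arden=2, Ness=1, Jura=3, Kell=1. Every pair that conflicts lands in different colors.

3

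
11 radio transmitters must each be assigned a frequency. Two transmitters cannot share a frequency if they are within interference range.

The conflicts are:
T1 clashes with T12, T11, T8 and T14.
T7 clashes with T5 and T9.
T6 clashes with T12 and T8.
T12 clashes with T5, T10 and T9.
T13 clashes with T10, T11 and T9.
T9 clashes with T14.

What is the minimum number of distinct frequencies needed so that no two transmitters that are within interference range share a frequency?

3

The cycle T9-T12-T1-T11-T13-T9 has odd length 5, so it cannot be 2-colored; at least 3 frequencies are needed.
3 frequencies suffice: frequency 1 → {T7, T12, T13, T8, T14}; frequency 2 → {T1, T6, T5, T10, T9}; frequency 3 → {T11}. No two conflicting transmitters share a frequency.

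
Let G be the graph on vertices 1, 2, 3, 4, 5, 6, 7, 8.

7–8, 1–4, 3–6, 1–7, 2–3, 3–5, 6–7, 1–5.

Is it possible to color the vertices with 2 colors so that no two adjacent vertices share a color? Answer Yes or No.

No

The cycle 6-7-1-5-3-6 has odd length 5, so it cannot be 2-colored; at least 3 colors are needed.
So 2 colors are not enough.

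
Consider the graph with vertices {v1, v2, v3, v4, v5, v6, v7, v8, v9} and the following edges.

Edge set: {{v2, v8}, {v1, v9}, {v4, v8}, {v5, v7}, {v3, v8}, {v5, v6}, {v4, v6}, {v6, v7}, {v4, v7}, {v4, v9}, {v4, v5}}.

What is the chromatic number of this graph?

4

v4, v5, v6, v7 are mutually adjacent (a clique of size 4), so at least 4 colors are needed.
4 colors suffice: color 1 → {v1, v2, v3, v4}; color 2 → {v5, v8, v9}; color 3 → {v6}; color 4 → {v7}. No two adjacent vertices share a color.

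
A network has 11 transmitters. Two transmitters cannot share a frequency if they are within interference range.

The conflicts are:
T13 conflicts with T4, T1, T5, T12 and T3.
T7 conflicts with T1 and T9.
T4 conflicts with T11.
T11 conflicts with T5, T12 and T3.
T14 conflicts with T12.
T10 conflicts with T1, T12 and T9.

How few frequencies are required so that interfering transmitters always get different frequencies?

2

T13 and T5 conflict, so at least 2 frequencies are needed.
2 frequencies suffice: frequency 1 → {T13, T7, T11, T14, T10}; frequency 2 → {T4, T1, T5, T12, T9, T3}. Every pair that conflicts lands in different frequencies.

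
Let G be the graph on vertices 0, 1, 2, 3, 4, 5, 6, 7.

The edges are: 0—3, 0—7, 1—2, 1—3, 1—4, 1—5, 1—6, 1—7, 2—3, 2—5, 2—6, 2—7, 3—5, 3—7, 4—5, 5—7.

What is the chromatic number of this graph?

5

1, 2, 3, 5, 7 form a clique, so at least 5 colors are needed.
5 colors suffice: color red → {0, 1}; color blue → {2, 4}; color green → {3, 6}; color yellow → {5}; color purple → {7}. Each edge has distinct colors on its endpoints.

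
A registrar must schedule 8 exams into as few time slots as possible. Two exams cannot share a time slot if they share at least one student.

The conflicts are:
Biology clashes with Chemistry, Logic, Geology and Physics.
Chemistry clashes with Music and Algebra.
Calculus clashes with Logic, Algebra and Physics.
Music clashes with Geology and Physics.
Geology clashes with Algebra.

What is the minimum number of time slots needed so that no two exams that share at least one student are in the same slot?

3

The cycle Algebra-Calculus-Logic-Biology-Chemistry-Algebra has odd length 5, so it cannot be 2-colored; at least 3 time slots are needed.
Using 3 time slots: Biology=1, Chemistry=2, Calculus=3, Logic=2, Music=1, Geology=2, Algebra=1, Physics=2. Every pair that conflicts lands in different time slots.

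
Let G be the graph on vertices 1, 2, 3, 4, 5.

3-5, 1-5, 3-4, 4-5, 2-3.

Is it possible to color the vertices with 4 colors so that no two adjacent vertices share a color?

The chromatic number is 3. 3, 4, 5 form a triangle, so at least 3 colors are needed.
3 colors suffice: color a → {1, 3}; color b → {2, 5}; color c → {4}.
Since 4 ≥ 3, a proper 4-coloring certainly exists.

Yes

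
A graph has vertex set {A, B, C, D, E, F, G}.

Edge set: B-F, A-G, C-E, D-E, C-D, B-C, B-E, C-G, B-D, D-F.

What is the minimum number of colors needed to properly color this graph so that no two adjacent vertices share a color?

4

B, C, D, E are pairwise adjacent (a clique of size 4), so at least 4 colors are needed.
4 colors suffice: color 1 → {D, G}; color 2 → {A, B}; color 3 → {C, F}; color 4 → {E}. No two adjacent vertices share a color.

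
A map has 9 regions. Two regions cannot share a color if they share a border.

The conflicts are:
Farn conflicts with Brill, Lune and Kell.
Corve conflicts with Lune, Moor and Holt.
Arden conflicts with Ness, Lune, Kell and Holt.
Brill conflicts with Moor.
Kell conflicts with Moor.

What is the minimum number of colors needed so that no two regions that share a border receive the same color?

3

The cycle Arden-Lune-Corve-Moor-Kell-Arden has odd length 5, so it cannot be 2-colored; at least 3 colors are needed.
3 colors suffice: Farn=1, Corve=1, Arden=1, Ness=2, Brill=2, Lune=2, Kell=2, Moor=3, Holt=2. Each listed conflict is separated.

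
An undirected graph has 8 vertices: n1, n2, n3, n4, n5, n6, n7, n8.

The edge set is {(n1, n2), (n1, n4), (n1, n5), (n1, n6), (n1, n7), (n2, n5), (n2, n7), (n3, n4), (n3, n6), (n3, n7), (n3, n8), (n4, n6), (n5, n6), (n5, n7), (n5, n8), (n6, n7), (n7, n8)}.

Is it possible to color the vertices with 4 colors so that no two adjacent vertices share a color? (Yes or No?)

The chromatic number is 4. n1, n5, n6, n7 are mutually adjacent (a clique of size 4), so at least 4 colors are needed.
4 colors suffice: n1=B, n2=Y, n3=B, n4=R, n5=G, n6=Y, n7=R, n8=Y.
That is already a proper 4-coloring.

Yes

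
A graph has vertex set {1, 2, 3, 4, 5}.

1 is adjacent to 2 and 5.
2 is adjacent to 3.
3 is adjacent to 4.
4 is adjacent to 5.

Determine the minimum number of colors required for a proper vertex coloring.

3

The cycle 3-2-1-5-4-3 has odd length 5, so it cannot be 2-colored; at least 3 colors are needed.
3 colors suffice: color a → {1, 3}; color b → {2, 4}; color c → {5}. Every edge joins two different colors.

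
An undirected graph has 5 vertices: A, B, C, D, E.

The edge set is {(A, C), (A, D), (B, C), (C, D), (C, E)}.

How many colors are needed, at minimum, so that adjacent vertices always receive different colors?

A, C, D are mutually adjacent, so at least 3 colors are needed.
3 colors suffice: color red → {C}; color blue → {A, B, E}; color green → {D}. Each edge has distinct colors on its endpoints.

3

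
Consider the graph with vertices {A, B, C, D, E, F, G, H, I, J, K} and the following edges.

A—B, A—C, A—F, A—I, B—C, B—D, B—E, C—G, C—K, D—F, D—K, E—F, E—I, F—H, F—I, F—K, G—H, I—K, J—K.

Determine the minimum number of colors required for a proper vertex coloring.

3

A, B, C are pairwise adjacent, so at least 3 colors are needed.
One proper 3-coloring: A=blue, B=red, C=green, D=green, E=blue, F=red, G=red, H=blue, I=green, J=red, K=blue. No two adjacent vertices share a color.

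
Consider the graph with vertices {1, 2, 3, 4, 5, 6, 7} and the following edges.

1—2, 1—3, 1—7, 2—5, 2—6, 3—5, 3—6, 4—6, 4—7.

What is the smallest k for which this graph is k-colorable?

The cycle 2-1-7-4-6-2 has odd length 5, so it cannot be 2-colored; at least 3 colors are needed.
One proper 3-coloring: 1=red, 2=blue, 3=blue, 4=green, 5=red, 6=red, 7=blue. Each edge has distinct colors on its endpoints.

3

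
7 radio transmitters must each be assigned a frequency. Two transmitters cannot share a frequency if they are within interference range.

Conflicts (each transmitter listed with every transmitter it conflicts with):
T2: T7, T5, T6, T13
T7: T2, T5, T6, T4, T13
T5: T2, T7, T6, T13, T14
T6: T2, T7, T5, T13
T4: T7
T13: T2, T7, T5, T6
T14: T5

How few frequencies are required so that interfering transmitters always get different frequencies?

5

T2, T7, T5, T6, T13 all conflict with each other, so at least 5 frequencies are needed.
5 frequencies suffice: frequency 1 → {T5, T4}; frequency 2 → {T7, T14}; frequency 3 → {T6}; frequency 4 → {T2}; frequency 5 → {T13}. No two conflicting transmitters share a frequency.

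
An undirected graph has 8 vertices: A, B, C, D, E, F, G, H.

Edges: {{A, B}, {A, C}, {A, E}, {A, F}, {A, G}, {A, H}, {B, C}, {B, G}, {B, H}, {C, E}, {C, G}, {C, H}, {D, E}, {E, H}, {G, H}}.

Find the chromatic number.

5

A, B, C, G, H are mutually adjacent (a clique of size 5), so at least 5 colors are needed.
5 colors suffice: color red → {A, D}; color blue → {C, F}; color green → {H}; color yellow → {E, G}; color purple → {B}. No two adjacent vertices share a color.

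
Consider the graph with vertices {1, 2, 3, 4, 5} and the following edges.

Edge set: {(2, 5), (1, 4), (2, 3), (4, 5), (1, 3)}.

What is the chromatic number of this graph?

The cycle 2-3-1-4-5-2 has odd length 5, so it cannot be 2-colored; at least 3 colors are needed.
3 colors suffice: color red → {1, 5}; color blue → {3, 4}; color green → {2}. No two adjacent vertices share a color.

3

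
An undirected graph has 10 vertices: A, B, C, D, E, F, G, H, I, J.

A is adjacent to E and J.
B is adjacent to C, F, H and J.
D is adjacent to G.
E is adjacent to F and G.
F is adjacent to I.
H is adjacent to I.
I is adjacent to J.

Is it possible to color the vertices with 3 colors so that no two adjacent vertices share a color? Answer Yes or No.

Yes

The chromatic number is 3. The cycle E-F-I-J-A-E has odd length 5, so it cannot be 2-colored; at least 3 colors are needed.
3 colors suffice: color 1 → {B, D, E, I}; color 2 → {C, F, G, H, J}; color 3 → {A}.
That is already a proper 3-coloring.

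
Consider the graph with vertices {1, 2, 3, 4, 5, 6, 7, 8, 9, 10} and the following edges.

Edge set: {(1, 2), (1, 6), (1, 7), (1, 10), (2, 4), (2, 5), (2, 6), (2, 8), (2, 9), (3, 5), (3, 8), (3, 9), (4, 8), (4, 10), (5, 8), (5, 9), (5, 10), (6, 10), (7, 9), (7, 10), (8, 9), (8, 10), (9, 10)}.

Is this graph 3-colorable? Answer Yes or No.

No

3, 5, 8, 9 are mutually adjacent (a clique of size 4), so at least 4 colors are needed.
So 3 colors are not enough.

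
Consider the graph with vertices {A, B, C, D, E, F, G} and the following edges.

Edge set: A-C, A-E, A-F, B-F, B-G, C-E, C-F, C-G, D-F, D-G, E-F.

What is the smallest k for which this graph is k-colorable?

4

A, C, E, F are mutually adjacent (a clique of size 4), so at least 4 colors are needed.
4 colors suffice: color 1 → {F, G}; color 2 → {B, C, D}; color 3 → {A}; color 4 → {E}. Each edge has distinct colors on its endpoints.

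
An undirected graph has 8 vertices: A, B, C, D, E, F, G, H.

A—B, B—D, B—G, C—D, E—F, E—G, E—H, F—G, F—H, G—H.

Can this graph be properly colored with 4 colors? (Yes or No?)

Yes

The chromatic number is 4. E, F, G, H are mutually adjacent (a clique of size 4), so at least 4 colors are needed.
4 colors suffice: A=1, B=2, C=2, D=1, E=4, F=3, G=1, H=2.
That is already a proper 4-coloring.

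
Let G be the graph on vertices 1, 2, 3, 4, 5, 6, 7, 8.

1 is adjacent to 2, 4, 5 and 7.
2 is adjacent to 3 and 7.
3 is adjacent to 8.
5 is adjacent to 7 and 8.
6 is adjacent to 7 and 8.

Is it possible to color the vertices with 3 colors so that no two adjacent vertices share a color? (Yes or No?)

The chromatic number is 3. 1, 5, 7 are mutually adjacent, so at least 3 colors are needed.
3 colors suffice: 1=blue, 2=green, 3=blue, 4=red, 5=green, 6=blue, 7=red, 8=red.
That is already a proper 3-coloring.

Yes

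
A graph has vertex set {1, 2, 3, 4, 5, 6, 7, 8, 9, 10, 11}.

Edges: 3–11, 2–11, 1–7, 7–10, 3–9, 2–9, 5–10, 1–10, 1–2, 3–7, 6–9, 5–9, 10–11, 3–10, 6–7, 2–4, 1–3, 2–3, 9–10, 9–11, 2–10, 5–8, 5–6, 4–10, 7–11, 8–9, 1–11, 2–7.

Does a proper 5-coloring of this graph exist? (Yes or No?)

1, 2, 3, 7, 10, 11 form a clique, so at least 6 colors are needed.
So 5 colors are not enough.

No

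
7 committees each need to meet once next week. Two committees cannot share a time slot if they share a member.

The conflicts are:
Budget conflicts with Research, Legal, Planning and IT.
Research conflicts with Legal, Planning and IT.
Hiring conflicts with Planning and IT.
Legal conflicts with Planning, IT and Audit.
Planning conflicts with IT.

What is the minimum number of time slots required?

Budget, Research, Legal, Planning, IT are mutually in conflict, so at least 5 time slots are needed.
5 time slots suffice: Budget=5, Research=4, Hiring=2, Legal=2, Planning=3, IT=1, Audit=1. No two conflicting committees share a time slot.

5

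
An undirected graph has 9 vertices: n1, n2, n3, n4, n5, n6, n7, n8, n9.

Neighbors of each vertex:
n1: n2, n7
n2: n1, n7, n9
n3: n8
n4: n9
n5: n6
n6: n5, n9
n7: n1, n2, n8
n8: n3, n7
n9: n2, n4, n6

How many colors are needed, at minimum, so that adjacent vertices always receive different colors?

3

n1, n2, n7 form a triangle, so at least 3 colors are needed.
3 colors suffice: color 1 → {n2, n4, n6, n8}; color 2 → {n3, n5, n7, n9}; color 3 → {n1}. Each edge has distinct colors on its endpoints.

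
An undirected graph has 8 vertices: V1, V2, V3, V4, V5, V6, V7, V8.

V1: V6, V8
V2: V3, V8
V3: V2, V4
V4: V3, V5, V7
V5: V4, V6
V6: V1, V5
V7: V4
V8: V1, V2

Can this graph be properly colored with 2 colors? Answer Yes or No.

No

The cycle V2-V3-V4-V5-V6-V1-V8-V2 has odd length 7, so it cannot be 2-colored; at least 3 colors are needed.
So 2 colors are not enough.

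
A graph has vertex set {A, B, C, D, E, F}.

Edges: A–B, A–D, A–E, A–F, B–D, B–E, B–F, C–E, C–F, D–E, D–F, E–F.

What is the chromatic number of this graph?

5

A, B, D, E, F are mutually adjacent (a clique of size 5), so at least 5 colors are needed.
A valid assignment using 5 colors: A=green, B=yellow, C=green, D=purple, E=red, F=blue. No two adjacent vertices share a color.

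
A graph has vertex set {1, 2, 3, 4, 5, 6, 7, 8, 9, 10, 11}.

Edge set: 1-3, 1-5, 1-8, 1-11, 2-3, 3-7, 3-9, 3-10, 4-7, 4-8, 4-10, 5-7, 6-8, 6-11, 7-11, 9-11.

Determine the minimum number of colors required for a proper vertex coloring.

3

The cycle 5-7-4-8-1-5 has odd length 5, so it cannot be 2-colored; at least 3 colors are needed.
3 colors suffice: color red → {3, 4, 5, 11}; color blue → {1, 2, 6, 7, 9, 10}; color green → {8}. Every edge joins two different colors.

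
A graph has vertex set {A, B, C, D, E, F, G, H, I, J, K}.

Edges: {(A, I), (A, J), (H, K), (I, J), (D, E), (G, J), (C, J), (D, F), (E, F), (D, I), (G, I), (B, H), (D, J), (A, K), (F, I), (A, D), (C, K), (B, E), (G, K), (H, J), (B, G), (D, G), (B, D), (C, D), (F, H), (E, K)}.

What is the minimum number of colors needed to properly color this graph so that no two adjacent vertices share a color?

A, D, I, J are pairwise adjacent (a clique of size 4), so at least 4 colors are needed.
A valid assignment using 4 colors: A=4, B=2, C=3, D=1, E=3, F=2, G=4, H=3, I=3, J=2, K=1. No two adjacent vertices share a color.

4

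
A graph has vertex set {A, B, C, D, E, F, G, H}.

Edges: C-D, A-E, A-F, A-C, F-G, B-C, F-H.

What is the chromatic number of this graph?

A and F are adjacent, so at least 2 colors are needed.
2 colors suffice: color 1 → {C, E, F}; color 2 → {A, B, D, G, H}. Each edge has distinct colors on its endpoints.

2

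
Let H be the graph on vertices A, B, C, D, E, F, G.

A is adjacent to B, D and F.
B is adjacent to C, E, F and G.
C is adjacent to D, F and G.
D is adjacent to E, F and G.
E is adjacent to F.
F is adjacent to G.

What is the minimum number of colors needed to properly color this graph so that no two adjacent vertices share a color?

4

B, C, F, G are pairwise adjacent (a clique of size 4), so at least 4 colors are needed.
4 colors suffice: color 1 → {F}; color 2 → {B, D}; color 3 → {A, C, E}; color 4 → {G}. Every edge joins two different colors.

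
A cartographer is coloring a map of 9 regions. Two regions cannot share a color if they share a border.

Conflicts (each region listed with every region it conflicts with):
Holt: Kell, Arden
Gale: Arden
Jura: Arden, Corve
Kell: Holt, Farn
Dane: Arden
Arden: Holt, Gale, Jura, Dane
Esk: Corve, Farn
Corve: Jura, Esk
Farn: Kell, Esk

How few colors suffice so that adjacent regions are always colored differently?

3

The cycle Holt-Arden-Jura-Corve-Esk-Farn-Kell-Holt has odd length 7, so it cannot be 2-colored; at least 3 colors are needed.
One proper 3-coloring: Holt=2, Gale=2, Jura=2, Kell=3, Dane=2, Arden=1, Esk=2, Corve=1, Farn=1. Each listed conflict is separated.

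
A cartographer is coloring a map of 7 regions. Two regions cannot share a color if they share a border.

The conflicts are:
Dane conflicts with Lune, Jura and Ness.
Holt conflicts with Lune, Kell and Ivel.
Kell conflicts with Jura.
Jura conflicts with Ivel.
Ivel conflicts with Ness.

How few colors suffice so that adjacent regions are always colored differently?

3

The cycle Jura-Dane-Lune-Holt-Kell-Jura has odd length 5, so it cannot be 2-colored; at least 3 colors are needed.
3 colors suffice: color 1 → {Holt, Jura, Ness}; color 2 → {Dane, Kell, Ivel}; color 3 → {Lune}. Every pair that conflicts lands in different colors.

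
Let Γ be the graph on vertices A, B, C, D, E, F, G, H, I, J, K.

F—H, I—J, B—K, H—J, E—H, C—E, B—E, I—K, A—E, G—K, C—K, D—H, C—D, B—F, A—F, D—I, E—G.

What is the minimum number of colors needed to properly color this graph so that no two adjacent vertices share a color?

F and H are adjacent, so at least 2 colors are needed.
2 colors suffice: color red → {D, E, F, J, K}; color blue → {A, B, C, G, H, I}. No two adjacent vertices share a color.

2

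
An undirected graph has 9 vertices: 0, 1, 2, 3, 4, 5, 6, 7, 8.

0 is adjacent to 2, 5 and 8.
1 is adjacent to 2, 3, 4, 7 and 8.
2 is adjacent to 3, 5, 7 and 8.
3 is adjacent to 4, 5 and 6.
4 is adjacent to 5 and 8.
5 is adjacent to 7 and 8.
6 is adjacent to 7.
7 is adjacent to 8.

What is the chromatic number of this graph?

0, 2, 5, 8 form a clique, so at least 4 colors are needed.
One proper 4-coloring: 0=d, 1=b, 2=c, 3=a, 4=c, 5=b, 6=b, 7=d, 8=a. Every edge joins two different colors.

4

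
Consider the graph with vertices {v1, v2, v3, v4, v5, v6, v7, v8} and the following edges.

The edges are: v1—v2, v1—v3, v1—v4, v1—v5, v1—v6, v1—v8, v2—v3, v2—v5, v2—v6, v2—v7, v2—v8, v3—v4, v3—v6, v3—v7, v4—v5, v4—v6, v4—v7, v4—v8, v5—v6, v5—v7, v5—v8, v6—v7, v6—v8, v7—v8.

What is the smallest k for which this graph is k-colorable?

v1, v4, v5, v6, v8 are mutually adjacent (a clique of size 5), so at least 5 colors are needed.
5 colors suffice: color R → {v6}; color B → {v2, v4}; color G → {v1, v7}; color Y → {v3, v8}; color P → {v5}. Each edge has distinct colors on its endpoints.

5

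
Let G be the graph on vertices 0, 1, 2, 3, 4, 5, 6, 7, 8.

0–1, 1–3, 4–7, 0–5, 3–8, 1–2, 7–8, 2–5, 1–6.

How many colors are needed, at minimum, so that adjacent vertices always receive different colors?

2 and 5 are adjacent, so at least 2 colors are needed.
2 colors suffice: color a → {1, 4, 5, 8}; color b → {0, 2, 3, 6, 7}. Every edge joins two different colors.

2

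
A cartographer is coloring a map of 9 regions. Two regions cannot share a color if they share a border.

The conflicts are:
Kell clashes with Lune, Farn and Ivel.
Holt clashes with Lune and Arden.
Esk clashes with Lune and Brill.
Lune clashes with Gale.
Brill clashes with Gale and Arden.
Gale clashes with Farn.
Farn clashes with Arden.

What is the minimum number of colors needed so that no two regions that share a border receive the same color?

3

The cycle Farn-Arden-Holt-Lune-Kell-Farn has odd length 5, so it cannot be 2-colored; at least 3 colors are needed.
3 colors suffice: color 1 → {Lune, Brill, Farn, Ivel}; color 2 → {Kell, Esk, Gale, Arden}; color 3 → {Holt}. Each listed conflict is separated.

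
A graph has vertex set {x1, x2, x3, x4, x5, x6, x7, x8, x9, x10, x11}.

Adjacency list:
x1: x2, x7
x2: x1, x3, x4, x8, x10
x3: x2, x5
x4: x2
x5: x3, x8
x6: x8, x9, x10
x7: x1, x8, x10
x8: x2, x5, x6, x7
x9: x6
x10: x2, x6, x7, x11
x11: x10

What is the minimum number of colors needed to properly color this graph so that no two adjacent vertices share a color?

x10 and x11 are adjacent, so at least 2 colors are needed.
2 colors suffice: color red → {x2, x5, x6, x7, x11}; color blue → {x1, x3, x4, x8, x9, x10}. No two adjacent vertices share a color.

2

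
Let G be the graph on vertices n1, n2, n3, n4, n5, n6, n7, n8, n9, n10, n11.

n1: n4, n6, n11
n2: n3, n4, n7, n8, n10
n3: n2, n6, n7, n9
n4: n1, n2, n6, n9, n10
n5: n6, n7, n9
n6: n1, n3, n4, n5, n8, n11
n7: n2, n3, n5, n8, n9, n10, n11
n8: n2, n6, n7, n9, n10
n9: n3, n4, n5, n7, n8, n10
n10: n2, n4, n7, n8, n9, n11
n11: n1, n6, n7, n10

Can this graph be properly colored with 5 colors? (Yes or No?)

The chromatic number is 4. n2, n7, n8, n10 are mutually adjacent (a clique of size 4), so at least 4 colors are needed.
4 colors suffice: n1=2, n2=3, n3=2, n4=4, n5=2, n6=1, n7=1, n8=4, n9=3, n10=2, n11=3.
Since 5 ≥ 4, a proper 5-coloring certainly exists.

Yes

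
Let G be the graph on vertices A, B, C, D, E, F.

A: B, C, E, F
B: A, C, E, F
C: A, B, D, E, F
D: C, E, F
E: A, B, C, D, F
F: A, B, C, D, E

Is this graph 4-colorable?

A, B, C, E, F form a clique, so at least 5 colors are needed.
So 4 colors are not enough.

No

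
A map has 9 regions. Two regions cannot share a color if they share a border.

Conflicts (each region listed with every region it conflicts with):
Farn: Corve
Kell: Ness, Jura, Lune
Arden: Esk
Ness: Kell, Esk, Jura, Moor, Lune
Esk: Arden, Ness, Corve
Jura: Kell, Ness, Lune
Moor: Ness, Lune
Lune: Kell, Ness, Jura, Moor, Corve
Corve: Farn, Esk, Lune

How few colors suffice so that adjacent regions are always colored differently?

Kell, Ness, Jura, Lune all conflict with each other, so at least 4 colors are needed.
4 colors suffice: color 1 → {Arden, Ness, Corve}; color 2 → {Farn, Esk, Lune}; color 3 → {Jura, Moor}; color 4 → {Kell}. No two conflicting regions share a color.

4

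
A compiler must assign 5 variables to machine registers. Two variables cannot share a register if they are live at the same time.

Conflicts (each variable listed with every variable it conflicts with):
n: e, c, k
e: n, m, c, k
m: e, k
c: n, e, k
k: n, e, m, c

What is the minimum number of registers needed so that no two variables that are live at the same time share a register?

n, e, c, k are mutually in conflict, so at least 4 registers are needed.
A valid assignment using 4 registers: n=3, e=2, m=3, c=4, k=1. Each listed conflict is separated.

4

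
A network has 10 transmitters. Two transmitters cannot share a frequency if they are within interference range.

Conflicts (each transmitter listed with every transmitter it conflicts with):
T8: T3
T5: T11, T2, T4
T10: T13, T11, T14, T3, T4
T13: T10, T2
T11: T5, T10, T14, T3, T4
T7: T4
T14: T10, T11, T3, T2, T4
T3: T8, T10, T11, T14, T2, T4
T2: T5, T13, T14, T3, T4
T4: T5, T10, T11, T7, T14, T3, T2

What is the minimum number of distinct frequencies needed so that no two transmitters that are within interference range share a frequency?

T10, T11, T14, T3, T4 pairwise conflict, so at least 5 frequencies are needed.
5 frequencies suffice: T8=1, T5=2, T10=3, T13=1, T11=4, T7=2, T14=5, T3=2, T2=3, T4=1. Every pair that conflicts lands in different frequencies.

5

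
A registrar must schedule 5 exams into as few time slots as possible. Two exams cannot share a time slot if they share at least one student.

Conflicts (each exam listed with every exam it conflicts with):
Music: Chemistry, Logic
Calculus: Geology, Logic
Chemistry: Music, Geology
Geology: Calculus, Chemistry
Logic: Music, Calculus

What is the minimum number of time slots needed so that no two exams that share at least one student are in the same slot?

3

The cycle Chemistry-Geology-Calculus-Logic-Music-Chemistry has odd length 5, so it cannot be 2-colored; at least 3 time slots are needed.
A valid assignment using 3 time slots: Music=2, Calculus=1, Chemistry=1, Geology=2, Logic=3. No two conflicting exams share a time slot.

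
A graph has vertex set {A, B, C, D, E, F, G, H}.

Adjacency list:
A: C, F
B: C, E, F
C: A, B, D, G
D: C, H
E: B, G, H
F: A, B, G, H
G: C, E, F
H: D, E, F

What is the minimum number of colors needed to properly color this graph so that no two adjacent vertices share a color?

3

The cycle B-C-D-H-E-B has odd length 5, so it cannot be 2-colored; at least 3 colors are needed.
A valid assignment using 3 colors: A=2, B=2, C=1, D=3, E=1, F=1, G=2, H=2. Each edge has distinct colors on its endpoints.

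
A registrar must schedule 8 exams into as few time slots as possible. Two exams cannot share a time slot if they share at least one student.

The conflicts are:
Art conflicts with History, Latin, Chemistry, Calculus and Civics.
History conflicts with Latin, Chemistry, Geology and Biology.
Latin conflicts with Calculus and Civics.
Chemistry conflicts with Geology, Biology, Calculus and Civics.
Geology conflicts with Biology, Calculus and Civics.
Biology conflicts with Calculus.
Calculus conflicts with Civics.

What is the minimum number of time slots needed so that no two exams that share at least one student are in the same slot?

Art, Chemistry, Calculus, Civics pairwise conflict, so at least 4 time slots are needed.
A valid assignment using 4 time slots: Art=3, History=2, Latin=1, Chemistry=1, Geology=3, Biology=4, Calculus=2, Civics=4. No two conflicting exams share a time slot.

4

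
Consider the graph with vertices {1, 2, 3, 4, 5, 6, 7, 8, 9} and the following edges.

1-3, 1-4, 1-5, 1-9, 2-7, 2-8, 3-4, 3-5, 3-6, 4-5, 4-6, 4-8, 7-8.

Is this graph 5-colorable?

The chromatic number is 4. 1, 3, 4, 5 are mutually adjacent (a clique of size 4), so at least 4 colors are needed.
4 colors suffice: color a → {2, 4, 9}; color b → {1, 6, 8}; color c → {3, 7}; color d → {5}.
Since 5 ≥ 4, a proper 5-coloring certainly exists.

Yes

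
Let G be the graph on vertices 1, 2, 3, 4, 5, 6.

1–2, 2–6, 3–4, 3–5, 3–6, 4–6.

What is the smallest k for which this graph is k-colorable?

3

3, 4, 6 form a triangle, so at least 3 colors are needed.
A valid assignment using 3 colors: 1=b, 2=a, 3=a, 4=c, 5=b, 6=b. Each edge has distinct colors on its endpoints.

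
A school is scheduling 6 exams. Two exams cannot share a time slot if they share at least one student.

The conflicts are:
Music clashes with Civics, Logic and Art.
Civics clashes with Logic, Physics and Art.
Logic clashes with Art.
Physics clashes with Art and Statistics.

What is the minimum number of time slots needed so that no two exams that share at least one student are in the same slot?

Music, Civics, Logic, Art are mutually in conflict, so at least 4 time slots are needed.
4 time slots suffice: time slot 1 → {Civics, Statistics}; time slot 2 → {Art}; time slot 3 → {Logic, Physics}; time slot 4 → {Music}. No two conflicting exams share a time slot.

4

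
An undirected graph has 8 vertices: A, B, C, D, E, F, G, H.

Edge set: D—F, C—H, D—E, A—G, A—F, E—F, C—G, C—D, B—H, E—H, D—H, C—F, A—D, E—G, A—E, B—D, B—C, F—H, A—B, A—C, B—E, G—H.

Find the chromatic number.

A, B, C, D are mutually adjacent (a clique of size 4), so at least 4 colors are needed.
4 colors suffice: color red → {D, G}; color blue → {C, E}; color green → {A, H}; color yellow → {B, F}. Every edge joins two different colors.

4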